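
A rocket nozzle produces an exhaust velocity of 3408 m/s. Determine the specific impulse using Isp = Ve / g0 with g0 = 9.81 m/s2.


Isp = Ve / g0 = 3408 / 9.81 = 347.4 s

347.4 s


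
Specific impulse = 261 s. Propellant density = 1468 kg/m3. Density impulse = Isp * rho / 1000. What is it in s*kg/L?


rho*Isp = 261 * 1468 / 1000 = 383 s*kg/L

383 s*kg/L


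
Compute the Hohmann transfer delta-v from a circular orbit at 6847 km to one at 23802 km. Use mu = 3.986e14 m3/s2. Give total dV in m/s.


V1 = sqrt(mu/r1) = 7629.89 m/s
dV1 = V1*(sqrt(2*r2/(r1+r2)) - 1) = 1879.05 m/s
V2 = sqrt(mu/r2) = 4092.25 m/s
dV2 = V2*(1 - sqrt(2*r1/(r1+r2))) = 1356.86 m/s
Total dV = 3236 m/s

3236 m/s


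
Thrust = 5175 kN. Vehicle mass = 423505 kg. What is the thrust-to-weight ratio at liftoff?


TWR = 5175000 / (423505 * 9.81) = 1.25

1.25


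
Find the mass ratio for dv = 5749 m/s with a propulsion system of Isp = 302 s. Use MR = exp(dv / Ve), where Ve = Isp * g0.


Ve = 302 * 9.81 = 2962.62 m/s
MR = exp(5749 / 2962.62) = 6.962

6.962


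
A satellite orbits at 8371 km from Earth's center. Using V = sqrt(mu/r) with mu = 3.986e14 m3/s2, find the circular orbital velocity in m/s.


V = sqrt(3.986e14 / 8371000) = 6900 m/s

6900 m/s


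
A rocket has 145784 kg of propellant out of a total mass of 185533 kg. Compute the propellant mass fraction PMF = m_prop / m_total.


PMF = 145784 / 185533 = 0.786

0.786


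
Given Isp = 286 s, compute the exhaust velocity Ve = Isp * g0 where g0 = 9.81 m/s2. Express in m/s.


Ve = Isp * g0 = 286 * 9.81 = 2805.7 m/s

2805.7 m/s


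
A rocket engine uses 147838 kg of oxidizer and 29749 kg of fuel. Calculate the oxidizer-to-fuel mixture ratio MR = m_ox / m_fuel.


MR = 147838 / 29749 = 4.97

4.97


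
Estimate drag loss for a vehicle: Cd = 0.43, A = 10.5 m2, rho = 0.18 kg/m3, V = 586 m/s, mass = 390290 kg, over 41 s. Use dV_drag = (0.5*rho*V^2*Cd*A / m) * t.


D = 0.5 * 0.18 * 586^2 * 0.43 * 10.5 = 139538.96 N
a = 139538.96 / 390290 = 0.3575 m/s2
dV = 0.3575 * 41 = 14.7 m/s

14.7 m/s


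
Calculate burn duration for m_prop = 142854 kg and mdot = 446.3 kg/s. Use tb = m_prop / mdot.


tb = 142854 / 446.3 = 320.1 s

320.1 s


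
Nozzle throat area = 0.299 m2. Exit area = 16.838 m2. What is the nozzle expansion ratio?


AR = 16.838 / 0.299 = 56.3

56.3


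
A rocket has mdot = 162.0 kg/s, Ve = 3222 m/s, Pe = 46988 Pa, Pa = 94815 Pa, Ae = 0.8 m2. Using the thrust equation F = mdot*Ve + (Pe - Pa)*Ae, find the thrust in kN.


F = 162.0 * 3222 + (46988 - 94815) * 0.8 = 483702.0 N = 483.7 kN

483.7 kN


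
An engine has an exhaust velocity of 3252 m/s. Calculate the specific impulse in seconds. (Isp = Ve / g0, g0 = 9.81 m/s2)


Isp = Ve / g0 = 3252 / 9.81 = 331.5 s

331.5 s


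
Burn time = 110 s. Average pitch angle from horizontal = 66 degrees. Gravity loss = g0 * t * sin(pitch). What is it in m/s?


GL = 9.81 * 110 * sin(66 deg) = 986 m/s

986 m/s


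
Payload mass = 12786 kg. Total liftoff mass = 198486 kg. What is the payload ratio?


PR = 12786 / 198486 = 0.0644

0.0644


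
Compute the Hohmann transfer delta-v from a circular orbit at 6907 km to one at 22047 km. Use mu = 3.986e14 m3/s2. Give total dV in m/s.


V1 = sqrt(mu/r1) = 7596.68 m/s
dV1 = V1*(sqrt(2*r2/(r1+r2)) - 1) = 1778.06 m/s
V2 = sqrt(mu/r2) = 4252.01 m/s
dV2 = V2*(1 - sqrt(2*r1/(r1+r2))) = 1315.04 m/s
Total dV = 3093 m/s

3093 m/s


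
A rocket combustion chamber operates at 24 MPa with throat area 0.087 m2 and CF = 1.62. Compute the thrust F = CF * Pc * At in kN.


F = 1.62 * 24e6 * 0.087 = 3.3826e+06 N = 3382.6 kN

3382.6 kN


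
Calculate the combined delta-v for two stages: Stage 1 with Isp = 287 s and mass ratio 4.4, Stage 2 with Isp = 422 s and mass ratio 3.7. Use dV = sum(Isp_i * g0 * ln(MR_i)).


dV1 = 287 * 9.81 * ln(4.4) = 4171.4 m/s
dV2 = 422 * 9.81 * ln(3.7) = 5416.3 m/s
Total dV = 4171.4 + 5416.3 = 9587.7 m/s ~ 9588 m/s

9588 m/s


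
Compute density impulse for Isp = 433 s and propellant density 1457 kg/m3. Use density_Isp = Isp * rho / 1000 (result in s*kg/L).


rho*Isp = 433 * 1457 / 1000 = 631 s*kg/L

631 s*kg/L


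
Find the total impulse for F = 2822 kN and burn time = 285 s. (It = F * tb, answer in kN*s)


It = 2822 * 285 = 804270 kN*s

804270 kN*s


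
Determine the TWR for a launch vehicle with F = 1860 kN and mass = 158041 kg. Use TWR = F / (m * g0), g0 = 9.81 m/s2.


TWR = 1860000 / (158041 * 9.81) = 1.2

1.2


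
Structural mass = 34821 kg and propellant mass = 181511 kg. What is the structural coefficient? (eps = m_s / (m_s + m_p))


eps = 34821 / (34821 + 181511) = 0.161

0.161


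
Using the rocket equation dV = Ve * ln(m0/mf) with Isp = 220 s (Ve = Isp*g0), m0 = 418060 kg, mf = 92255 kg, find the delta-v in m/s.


Ve = 220 * 9.81 = 2158.2 m/s
dV = 2158.2 * ln(418060/92255) = 3261 m/s

3261 m/s


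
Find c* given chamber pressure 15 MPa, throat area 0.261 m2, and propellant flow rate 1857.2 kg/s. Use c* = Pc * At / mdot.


c* = 15e6 * 0.261 / 1857.2 = 2108 m/s

2108 m/s


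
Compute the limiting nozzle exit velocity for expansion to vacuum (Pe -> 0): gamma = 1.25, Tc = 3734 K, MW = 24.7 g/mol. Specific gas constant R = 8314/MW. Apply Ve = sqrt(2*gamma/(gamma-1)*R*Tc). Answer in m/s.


R = 8314 / 24.7 = 336.6 J/(kg.K)
Ve = sqrt(2 * 1.25 / (1.25 - 1) * 336.6 * 3734) = 3545 m/s

3545 m/s


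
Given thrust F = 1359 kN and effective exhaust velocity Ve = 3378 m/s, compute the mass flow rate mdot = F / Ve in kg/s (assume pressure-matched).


mdot = F / Ve = 1359000 / 3378 = 402.3 kg/s

402.3 kg/s


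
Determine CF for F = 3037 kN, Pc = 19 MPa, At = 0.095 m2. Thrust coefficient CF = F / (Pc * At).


CF = 3037000 / (19e6 * 0.095) = 1.68

1.68


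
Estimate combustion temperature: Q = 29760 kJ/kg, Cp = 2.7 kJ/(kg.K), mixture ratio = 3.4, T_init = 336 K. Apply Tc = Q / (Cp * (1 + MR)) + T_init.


Tc = 29760 / (2.7 * (1 + 3.4)) + 336 = 2841 K

2841 K


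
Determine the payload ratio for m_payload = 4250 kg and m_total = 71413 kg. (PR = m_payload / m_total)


PR = 4250 / 71413 = 0.0595

0.0595


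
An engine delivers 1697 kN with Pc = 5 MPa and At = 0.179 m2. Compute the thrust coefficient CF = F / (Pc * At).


CF = 1697000 / (5e6 * 0.179) = 1.9

1.9


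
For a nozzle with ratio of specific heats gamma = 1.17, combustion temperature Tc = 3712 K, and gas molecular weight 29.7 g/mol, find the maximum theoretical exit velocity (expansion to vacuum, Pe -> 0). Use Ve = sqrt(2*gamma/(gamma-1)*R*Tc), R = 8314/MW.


R = 8314 / 29.7 = 279.93 J/(kg.K)
Ve = sqrt(2 * 1.17 / (1.17 - 1) * 279.93 * 3712) = 3782 m/s

3782 m/s


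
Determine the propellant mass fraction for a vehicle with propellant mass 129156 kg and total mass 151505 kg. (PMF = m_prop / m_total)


PMF = 129156 / 151505 = 0.852

0.852


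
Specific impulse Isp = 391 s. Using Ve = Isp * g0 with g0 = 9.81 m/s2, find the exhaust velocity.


Ve = Isp * g0 = 391 * 9.81 = 3835.7 m/s

3835.7 m/s


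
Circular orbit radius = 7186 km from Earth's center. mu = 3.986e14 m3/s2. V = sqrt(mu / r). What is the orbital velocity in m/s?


V = sqrt(3.986e14 / 7186000) = 7448 m/s

7448 m/s


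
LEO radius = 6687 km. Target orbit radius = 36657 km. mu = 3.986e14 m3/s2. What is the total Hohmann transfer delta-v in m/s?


V1 = sqrt(mu/r1) = 7720.63 m/s
dV1 = V1*(sqrt(2*r2/(r1+r2)) - 1) = 2320.48 m/s
V2 = sqrt(mu/r2) = 3297.54 m/s
dV2 = V2*(1 - sqrt(2*r1/(r1+r2))) = 1465.83 m/s
Total dV = 3786 m/s

3786 m/s


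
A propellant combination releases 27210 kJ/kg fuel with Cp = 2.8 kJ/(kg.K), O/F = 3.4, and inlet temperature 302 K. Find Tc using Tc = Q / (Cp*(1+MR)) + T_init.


Tc = 27210 / (2.8 * (1 + 3.4)) + 302 = 2511 K

2511 K


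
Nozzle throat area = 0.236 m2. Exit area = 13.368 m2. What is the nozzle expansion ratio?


AR = 13.368 / 0.236 = 56.6

56.6


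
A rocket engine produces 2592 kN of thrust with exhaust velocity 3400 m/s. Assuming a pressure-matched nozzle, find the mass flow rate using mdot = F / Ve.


mdot = F / Ve = 2592000 / 3400 = 762.4 kg/s

762.4 kg/s


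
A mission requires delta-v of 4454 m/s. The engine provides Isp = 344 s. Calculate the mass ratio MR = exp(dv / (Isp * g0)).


Ve = 344 * 9.81 = 3374.64 m/s
MR = exp(4454 / 3374.64) = 3.743

3.743


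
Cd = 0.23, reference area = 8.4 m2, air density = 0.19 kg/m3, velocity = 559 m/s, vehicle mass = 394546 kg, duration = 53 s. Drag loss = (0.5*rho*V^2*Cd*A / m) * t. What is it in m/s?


D = 0.5 * 0.19 * 559^2 * 0.23 * 8.4 = 57352.76 N
a = 57352.76 / 394546 = 0.1454 m/s2
dV = 0.1454 * 53 = 7.7 m/s

7.7 m/s


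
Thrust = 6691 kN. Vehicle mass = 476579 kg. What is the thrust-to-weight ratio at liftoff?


TWR = 6691000 / (476579 * 9.81) = 1.43

1.43


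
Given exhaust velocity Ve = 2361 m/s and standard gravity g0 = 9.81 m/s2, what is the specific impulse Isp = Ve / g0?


Isp = Ve / g0 = 2361 / 9.81 = 240.7 s

240.7 s


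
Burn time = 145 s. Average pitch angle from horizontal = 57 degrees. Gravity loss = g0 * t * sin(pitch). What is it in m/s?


GL = 9.81 * 145 * sin(57 deg) = 1193 m/s

1193 m/s


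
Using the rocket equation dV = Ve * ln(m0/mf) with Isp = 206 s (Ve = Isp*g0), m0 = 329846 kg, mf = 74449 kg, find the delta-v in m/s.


Ve = 206 * 9.81 = 2020.86 m/s
dV = 2020.86 * ln(329846/74449) = 3008 m/s

3008 m/s


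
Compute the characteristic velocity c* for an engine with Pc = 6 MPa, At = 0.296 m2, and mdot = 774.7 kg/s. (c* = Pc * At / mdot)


c* = 6e6 * 0.296 / 774.7 = 2293 m/s

2293 m/s


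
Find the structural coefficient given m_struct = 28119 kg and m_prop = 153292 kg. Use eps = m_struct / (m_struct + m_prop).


eps = 28119 / (28119 + 153292) = 0.155

0.155


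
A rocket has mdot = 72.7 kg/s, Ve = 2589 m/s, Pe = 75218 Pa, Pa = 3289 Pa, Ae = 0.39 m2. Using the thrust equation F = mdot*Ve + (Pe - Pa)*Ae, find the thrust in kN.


F = 72.7 * 2589 + (75218 - 3289) * 0.39 = 216273.0 N = 216.3 kN

216.3 kN


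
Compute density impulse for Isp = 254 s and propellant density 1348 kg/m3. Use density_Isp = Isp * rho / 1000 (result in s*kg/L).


rho*Isp = 254 * 1348 / 1000 = 342 s*kg/L

342 s*kg/L


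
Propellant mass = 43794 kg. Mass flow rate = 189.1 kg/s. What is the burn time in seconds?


tb = 43794 / 189.1 = 231.6 s

231.6 s


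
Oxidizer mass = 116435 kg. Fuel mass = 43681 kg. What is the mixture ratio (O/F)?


MR = 116435 / 43681 = 2.67

2.67


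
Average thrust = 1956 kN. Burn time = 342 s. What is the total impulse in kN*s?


It = 1956 * 342 = 668952 kN*s

668952 kN*s


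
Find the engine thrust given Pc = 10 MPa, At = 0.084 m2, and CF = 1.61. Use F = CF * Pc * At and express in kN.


F = 1.61 * 10e6 * 0.084 = 1.3524e+06 N = 1352.4 kN

1352.4 kN


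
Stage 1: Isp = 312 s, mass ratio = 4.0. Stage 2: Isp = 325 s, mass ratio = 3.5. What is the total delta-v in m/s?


dV1 = 312 * 9.81 * ln(4.0) = 4243.1 m/s
dV2 = 325 * 9.81 * ln(3.5) = 3994.1 m/s
Total dV = 4243.1 + 3994.1 = 8237.2 m/s ~ 8237 m/s

8237 m/s


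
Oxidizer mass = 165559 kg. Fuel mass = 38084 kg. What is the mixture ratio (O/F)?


MR = 165559 / 38084 = 4.35

4.35


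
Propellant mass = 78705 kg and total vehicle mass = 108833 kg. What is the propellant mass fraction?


PMF = 78705 / 108833 = 0.723

0.723


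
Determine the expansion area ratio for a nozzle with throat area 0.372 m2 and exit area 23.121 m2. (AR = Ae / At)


AR = 23.121 / 0.372 = 62.2

62.2


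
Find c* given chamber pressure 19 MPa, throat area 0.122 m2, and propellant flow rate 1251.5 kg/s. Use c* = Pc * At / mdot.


c* = 19e6 * 0.122 / 1251.5 = 1852 m/s

1852 m/s


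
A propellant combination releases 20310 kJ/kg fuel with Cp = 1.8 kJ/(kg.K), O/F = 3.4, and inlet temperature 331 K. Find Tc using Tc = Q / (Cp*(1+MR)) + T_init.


Tc = 20310 / (1.8 * (1 + 3.4)) + 331 = 2895 K

2895 K


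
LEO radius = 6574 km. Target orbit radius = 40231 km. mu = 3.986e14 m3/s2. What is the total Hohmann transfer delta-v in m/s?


V1 = sqrt(mu/r1) = 7786.71 m/s
dV1 = V1*(sqrt(2*r2/(r1+r2)) - 1) = 2422.76 m/s
V2 = sqrt(mu/r2) = 3147.66 m/s
dV2 = V2*(1 - sqrt(2*r1/(r1+r2))) = 1479.37 m/s
Total dV = 3902 m/s

3902 m/s


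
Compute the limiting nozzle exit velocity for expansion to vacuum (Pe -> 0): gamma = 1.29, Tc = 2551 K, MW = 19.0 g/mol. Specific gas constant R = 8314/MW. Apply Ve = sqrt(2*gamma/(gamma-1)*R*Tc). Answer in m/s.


R = 8314 / 19.0 = 437.58 J/(kg.K)
Ve = sqrt(2 * 1.29 / (1.29 - 1) * 437.58 * 2551) = 3151 m/s

3151 m/s


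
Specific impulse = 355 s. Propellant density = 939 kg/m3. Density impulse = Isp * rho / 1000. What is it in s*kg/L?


rho*Isp = 355 * 939 / 1000 = 333 s*kg/L

333 s*kg/L


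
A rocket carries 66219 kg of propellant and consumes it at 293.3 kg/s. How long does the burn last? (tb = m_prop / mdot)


tb = 66219 / 293.3 = 225.8 s

225.8 s


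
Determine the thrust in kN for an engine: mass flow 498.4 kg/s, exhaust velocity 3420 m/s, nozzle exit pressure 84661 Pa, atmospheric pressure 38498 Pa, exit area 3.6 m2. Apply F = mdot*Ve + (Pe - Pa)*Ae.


F = 498.4 * 3420 + (84661 - 38498) * 3.6 = 1.8707e+06 N = 1870.7 kN

1870.7 kN


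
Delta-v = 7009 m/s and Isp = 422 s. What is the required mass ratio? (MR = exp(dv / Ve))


Ve = 422 * 9.81 = 4139.82 m/s
MR = exp(7009 / 4139.82) = 5.436

5.436


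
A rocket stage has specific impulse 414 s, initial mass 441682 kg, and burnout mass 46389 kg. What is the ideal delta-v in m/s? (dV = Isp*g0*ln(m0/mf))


Ve = 414 * 9.81 = 4061.34 m/s
dV = 4061.34 * ln(441682/46389) = 9152 m/s

9152 m/s


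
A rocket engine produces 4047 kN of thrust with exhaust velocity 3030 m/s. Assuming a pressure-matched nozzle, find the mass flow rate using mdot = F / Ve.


mdot = F / Ve = 4047000 / 3030 = 1335.6 kg/s

1335.6 kg/s


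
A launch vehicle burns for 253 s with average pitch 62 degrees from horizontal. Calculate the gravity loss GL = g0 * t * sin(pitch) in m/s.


GL = 9.81 * 253 * sin(62 deg) = 2191 m/s

2191 m/s


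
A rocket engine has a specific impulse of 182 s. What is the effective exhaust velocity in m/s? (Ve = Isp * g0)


Ve = Isp * g0 = 182 * 9.81 = 1785.4 m/s

1785.4 m/s


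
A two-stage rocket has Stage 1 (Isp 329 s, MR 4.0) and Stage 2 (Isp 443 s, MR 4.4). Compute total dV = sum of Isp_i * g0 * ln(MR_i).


dV1 = 329 * 9.81 * ln(4.0) = 4474.3 m/s
dV2 = 443 * 9.81 * ln(4.4) = 6438.8 m/s
Total dV = 4474.3 + 6438.8 = 10913.1 m/s ~ 10913 m/s

10913 m/s


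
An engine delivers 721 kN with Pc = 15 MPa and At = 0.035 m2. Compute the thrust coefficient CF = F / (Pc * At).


CF = 721000 / (15e6 * 0.035) = 1.37

1.37


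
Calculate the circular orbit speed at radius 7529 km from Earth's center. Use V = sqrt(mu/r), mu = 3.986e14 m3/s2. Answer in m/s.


V = sqrt(3.986e14 / 7529000) = 7276 m/s

7276 m/s


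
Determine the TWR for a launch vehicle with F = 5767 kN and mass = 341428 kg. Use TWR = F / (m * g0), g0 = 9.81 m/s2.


TWR = 5767000 / (341428 * 9.81) = 1.72

1.72


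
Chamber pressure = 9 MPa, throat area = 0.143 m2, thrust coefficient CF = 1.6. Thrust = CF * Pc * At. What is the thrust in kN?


F = 1.6 * 9e6 * 0.143 = 2.0592e+06 N = 2059.2 kN

2059.2 kN


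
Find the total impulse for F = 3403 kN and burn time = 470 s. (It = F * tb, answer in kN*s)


It = 3403 * 470 = 1599410 kN*s

1599410 kN*s


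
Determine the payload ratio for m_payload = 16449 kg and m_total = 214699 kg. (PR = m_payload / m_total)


PR = 16449 / 214699 = 0.0766

0.0766


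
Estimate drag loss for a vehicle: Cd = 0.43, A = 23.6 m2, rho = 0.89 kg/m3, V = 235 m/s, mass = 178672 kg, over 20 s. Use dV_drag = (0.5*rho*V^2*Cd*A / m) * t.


D = 0.5 * 0.89 * 235^2 * 0.43 * 23.6 = 249388.37 N
a = 249388.37 / 178672 = 1.3958 m/s2
dV = 1.3958 * 20 = 27.9 m/s

27.9 m/s


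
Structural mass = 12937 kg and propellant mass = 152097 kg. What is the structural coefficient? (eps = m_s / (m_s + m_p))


eps = 12937 / (12937 + 152097) = 0.0784

0.0784


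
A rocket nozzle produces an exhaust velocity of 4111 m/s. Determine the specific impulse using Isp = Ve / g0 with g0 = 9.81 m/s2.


Isp = Ve / g0 = 4111 / 9.81 = 419.1 s

419.1 s


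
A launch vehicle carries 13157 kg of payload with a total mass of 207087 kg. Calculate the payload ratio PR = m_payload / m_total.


PR = 13157 / 207087 = 0.0635

0.0635


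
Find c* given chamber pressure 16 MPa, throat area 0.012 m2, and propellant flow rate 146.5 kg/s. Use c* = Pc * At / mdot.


c* = 16e6 * 0.012 / 146.5 = 1311 m/s

1311 m/s


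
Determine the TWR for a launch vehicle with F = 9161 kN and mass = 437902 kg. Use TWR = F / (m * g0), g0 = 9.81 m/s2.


TWR = 9161000 / (437902 * 9.81) = 2.13

2.13


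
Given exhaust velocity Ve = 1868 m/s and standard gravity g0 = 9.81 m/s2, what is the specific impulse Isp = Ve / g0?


Isp = Ve / g0 = 1868 / 9.81 = 190.4 s

190.4 s


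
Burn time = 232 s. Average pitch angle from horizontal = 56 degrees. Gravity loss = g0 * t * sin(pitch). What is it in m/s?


GL = 9.81 * 232 * sin(56 deg) = 1887 m/s

1887 m/s


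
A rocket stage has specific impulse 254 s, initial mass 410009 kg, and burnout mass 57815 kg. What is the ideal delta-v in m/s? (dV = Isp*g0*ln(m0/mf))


Ve = 254 * 9.81 = 2491.74 m/s
dV = 2491.74 * ln(410009/57815) = 4881 m/s

4881 m/s


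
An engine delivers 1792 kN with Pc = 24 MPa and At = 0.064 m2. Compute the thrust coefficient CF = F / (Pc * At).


CF = 1792000 / (24e6 * 0.064) = 1.17

1.17


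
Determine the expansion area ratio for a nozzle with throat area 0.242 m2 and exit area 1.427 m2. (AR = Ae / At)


AR = 1.427 / 0.242 = 5.9

5.9


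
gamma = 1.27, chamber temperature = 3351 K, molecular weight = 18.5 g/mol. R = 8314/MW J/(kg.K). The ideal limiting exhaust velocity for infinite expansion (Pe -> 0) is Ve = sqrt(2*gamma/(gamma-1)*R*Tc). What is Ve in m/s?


R = 8314 / 18.5 = 449.41 J/(kg.K)
Ve = sqrt(2 * 1.27 / (1.27 - 1) * 449.41 * 3351) = 3764 m/s

3764 m/s


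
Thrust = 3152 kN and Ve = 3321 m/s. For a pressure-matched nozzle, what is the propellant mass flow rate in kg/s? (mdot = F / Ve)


mdot = F / Ve = 3152000 / 3321 = 949.1 kg/s

949.1 kg/s


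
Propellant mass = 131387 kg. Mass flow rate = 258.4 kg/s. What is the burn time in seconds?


tb = 131387 / 258.4 = 508.5 s

508.5 s


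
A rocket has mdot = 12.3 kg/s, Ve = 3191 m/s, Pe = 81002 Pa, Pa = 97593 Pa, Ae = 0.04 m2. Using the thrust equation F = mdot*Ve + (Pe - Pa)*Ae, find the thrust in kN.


F = 12.3 * 3191 + (81002 - 97593) * 0.04 = 38586.0 N = 38.6 kN

38.6 kN


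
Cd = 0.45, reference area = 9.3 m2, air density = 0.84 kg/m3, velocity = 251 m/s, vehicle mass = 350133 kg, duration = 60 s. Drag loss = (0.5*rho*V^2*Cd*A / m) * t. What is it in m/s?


D = 0.5 * 0.84 * 251^2 * 0.45 * 9.3 = 110736.86 N
a = 110736.86 / 350133 = 0.3163 m/s2
dV = 0.3163 * 60 = 19.0 m/s

19.0 m/s


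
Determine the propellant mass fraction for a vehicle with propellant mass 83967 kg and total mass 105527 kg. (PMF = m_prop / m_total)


PMF = 83967 / 105527 = 0.796

0.796


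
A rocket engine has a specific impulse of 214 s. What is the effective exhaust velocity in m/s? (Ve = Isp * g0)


Ve = Isp * g0 = 214 * 9.81 = 2099.3 m/s

2099.3 m/s


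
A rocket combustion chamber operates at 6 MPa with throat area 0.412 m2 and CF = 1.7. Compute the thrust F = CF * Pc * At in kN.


F = 1.7 * 6e6 * 0.412 = 4.2024e+06 N = 4202.4 kN

4202.4 kN


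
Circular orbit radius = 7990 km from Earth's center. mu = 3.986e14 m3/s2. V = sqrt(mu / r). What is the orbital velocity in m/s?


V = sqrt(3.986e14 / 7990000) = 7063 m/s

7063 m/s


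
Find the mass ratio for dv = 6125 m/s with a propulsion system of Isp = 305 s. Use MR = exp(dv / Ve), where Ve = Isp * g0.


Ve = 305 * 9.81 = 2992.05 m/s
MR = exp(6125 / 2992.05) = 7.745

7.745


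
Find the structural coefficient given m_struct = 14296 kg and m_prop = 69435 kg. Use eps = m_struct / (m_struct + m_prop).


eps = 14296 / (14296 + 69435) = 0.1707

0.1707


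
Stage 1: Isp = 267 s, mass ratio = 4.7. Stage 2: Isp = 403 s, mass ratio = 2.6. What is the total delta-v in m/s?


dV1 = 267 * 9.81 * ln(4.7) = 4053.5 m/s
dV2 = 403 * 9.81 * ln(2.6) = 3777.5 m/s
Total dV = 4053.5 + 3777.5 = 7831.0 m/s ~ 7831 m/s

7831 m/s


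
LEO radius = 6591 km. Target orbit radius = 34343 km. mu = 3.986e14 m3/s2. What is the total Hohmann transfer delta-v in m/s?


V1 = sqrt(mu/r1) = 7776.66 m/s
dV1 = V1*(sqrt(2*r2/(r1+r2)) - 1) = 2296.95 m/s
V2 = sqrt(mu/r2) = 3406.82 m/s
dV2 = V2*(1 - sqrt(2*r1/(r1+r2))) = 1473.53 m/s
Total dV = 3770 m/s

3770 m/s


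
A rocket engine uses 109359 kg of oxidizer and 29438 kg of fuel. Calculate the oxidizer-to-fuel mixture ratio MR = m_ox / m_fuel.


MR = 109359 / 29438 = 3.71

3.71


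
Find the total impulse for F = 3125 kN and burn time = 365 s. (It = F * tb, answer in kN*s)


It = 3125 * 365 = 1140625 kN*s

1140625 kN*s


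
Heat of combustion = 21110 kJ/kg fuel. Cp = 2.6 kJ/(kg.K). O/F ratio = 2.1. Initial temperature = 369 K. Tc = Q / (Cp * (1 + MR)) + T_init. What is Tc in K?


Tc = 21110 / (2.6 * (1 + 2.1)) + 369 = 2988 K

2988 K


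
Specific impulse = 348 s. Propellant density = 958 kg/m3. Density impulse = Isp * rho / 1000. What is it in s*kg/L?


rho*Isp = 348 * 958 / 1000 = 333 s*kg/L

333 s*kg/L


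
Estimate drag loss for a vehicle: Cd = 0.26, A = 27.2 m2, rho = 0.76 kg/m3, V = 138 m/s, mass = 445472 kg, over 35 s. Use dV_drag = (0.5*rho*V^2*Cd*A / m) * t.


D = 0.5 * 0.76 * 138^2 * 0.26 * 27.2 = 51178.08 N
a = 51178.08 / 445472 = 0.1149 m/s2
dV = 0.1149 * 35 = 4.0 m/s

4.0 m/s


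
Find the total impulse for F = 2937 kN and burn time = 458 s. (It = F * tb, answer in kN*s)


It = 2937 * 458 = 1345146 kN*s

1345146 kN*s


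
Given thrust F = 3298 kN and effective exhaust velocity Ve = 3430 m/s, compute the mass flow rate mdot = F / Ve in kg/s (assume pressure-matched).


mdot = F / Ve = 3298000 / 3430 = 961.5 kg/s

961.5 kg/s


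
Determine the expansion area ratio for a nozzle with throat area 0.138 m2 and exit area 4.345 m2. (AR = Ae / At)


AR = 4.345 / 0.138 = 31.5

31.5


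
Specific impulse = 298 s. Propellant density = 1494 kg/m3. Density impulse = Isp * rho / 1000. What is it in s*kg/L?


rho*Isp = 298 * 1494 / 1000 = 445 s*kg/L

445 s*kg/L


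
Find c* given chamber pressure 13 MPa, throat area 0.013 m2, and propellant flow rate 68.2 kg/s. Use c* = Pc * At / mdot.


c* = 13e6 * 0.013 / 68.2 = 2478 m/s

2478 m/s


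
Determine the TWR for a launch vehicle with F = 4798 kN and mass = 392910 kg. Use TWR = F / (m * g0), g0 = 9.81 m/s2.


TWR = 4798000 / (392910 * 9.81) = 1.24

1.24


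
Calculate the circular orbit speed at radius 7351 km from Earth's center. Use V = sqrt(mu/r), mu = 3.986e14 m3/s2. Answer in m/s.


V = sqrt(3.986e14 / 7351000) = 7364 m/s

7364 m/s


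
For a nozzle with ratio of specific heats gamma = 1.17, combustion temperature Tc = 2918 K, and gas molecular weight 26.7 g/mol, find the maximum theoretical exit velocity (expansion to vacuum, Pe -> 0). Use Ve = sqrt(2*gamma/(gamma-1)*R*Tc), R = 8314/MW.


R = 8314 / 26.7 = 311.39 J/(kg.K)
Ve = sqrt(2 * 1.17 / (1.17 - 1) * 311.39 * 2918) = 3537 m/s

3537 m/s


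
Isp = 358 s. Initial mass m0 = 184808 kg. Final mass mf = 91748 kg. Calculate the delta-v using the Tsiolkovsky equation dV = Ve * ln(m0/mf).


Ve = 358 * 9.81 = 3511.98 m/s
dV = 3511.98 * ln(184808/91748) = 2459 m/s

2459 m/s


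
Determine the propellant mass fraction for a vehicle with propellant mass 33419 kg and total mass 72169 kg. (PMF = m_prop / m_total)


PMF = 33419 / 72169 = 0.463

0.463


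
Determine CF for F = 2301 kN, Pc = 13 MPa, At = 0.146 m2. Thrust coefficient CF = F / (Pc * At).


CF = 2301000 / (13e6 * 0.146) = 1.21

1.21


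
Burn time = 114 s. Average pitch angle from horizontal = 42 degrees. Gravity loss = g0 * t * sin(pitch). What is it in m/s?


GL = 9.81 * 114 * sin(42 deg) = 748 m/s

748 m/s


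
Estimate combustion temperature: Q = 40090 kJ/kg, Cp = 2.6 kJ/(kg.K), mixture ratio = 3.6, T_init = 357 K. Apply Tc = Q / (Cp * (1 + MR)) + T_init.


Tc = 40090 / (2.6 * (1 + 3.6)) + 357 = 3709 K

3709 K


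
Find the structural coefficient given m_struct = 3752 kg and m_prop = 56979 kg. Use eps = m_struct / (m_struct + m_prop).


eps = 3752 / (3752 + 56979) = 0.0618

0.0618


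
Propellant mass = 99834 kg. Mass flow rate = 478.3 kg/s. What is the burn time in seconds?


tb = 99834 / 478.3 = 208.7 s

208.7 s


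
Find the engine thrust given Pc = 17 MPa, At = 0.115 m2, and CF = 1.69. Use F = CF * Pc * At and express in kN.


F = 1.69 * 17e6 * 0.115 = 3.3040e+06 N = 3303.9 kN

3303.9 kN


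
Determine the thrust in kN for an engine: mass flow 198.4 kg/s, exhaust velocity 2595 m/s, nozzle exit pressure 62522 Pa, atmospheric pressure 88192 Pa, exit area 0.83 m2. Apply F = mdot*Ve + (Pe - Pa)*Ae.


F = 198.4 * 2595 + (62522 - 88192) * 0.83 = 493542.0 N = 493.5 kN

493.5 kN


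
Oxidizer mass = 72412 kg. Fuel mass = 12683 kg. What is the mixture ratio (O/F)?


MR = 72412 / 12683 = 5.71

5.71


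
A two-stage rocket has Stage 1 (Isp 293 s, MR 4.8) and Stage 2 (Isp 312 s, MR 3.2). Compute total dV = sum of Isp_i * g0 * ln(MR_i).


dV1 = 293 * 9.81 * ln(4.8) = 4508.7 m/s
dV2 = 312 * 9.81 * ln(3.2) = 3560.1 m/s
Total dV = 4508.7 + 3560.1 = 8068.8 m/s ~ 8069 m/s

8069 m/s


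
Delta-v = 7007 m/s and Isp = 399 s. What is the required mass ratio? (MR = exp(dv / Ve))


Ve = 399 * 9.81 = 3914.19 m/s
MR = exp(7007 / 3914.19) = 5.99

5.99


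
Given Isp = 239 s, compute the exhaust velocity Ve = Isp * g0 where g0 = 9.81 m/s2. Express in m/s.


Ve = Isp * g0 = 239 * 9.81 = 2344.6 m/s

2344.6 m/s


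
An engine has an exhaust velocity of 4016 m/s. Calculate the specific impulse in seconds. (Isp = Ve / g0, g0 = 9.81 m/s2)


Isp = Ve / g0 = 4016 / 9.81 = 409.4 s

409.4 s


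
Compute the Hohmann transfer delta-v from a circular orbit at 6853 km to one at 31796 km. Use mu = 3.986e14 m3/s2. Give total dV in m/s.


V1 = sqrt(mu/r1) = 7626.55 m/s
dV1 = V1*(sqrt(2*r2/(r1+r2)) - 1) = 2156.18 m/s
V2 = sqrt(mu/r2) = 3540.65 m/s
dV2 = V2*(1 - sqrt(2*r1/(r1+r2))) = 1432.17 m/s
Total dV = 3588 m/s

3588 m/s


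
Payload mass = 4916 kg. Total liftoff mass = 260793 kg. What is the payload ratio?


PR = 4916 / 260793 = 0.0189

0.0189


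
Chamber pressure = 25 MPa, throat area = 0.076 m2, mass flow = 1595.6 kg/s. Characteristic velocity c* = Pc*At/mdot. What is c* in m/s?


c* = 25e6 * 0.076 / 1595.6 = 1191 m/s

1191 m/s


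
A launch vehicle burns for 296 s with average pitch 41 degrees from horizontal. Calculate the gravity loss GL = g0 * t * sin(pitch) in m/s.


GL = 9.81 * 296 * sin(41 deg) = 1905 m/s

1905 m/s


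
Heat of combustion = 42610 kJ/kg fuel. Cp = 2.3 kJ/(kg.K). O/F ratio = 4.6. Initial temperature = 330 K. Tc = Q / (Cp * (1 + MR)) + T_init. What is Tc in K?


Tc = 42610 / (2.3 * (1 + 4.6)) + 330 = 3638 K

3638 K


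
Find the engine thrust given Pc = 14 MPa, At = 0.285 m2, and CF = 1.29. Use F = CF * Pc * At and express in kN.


F = 1.29 * 14e6 * 0.285 = 5.1471e+06 N = 5147.1 kN

5147.1 kN


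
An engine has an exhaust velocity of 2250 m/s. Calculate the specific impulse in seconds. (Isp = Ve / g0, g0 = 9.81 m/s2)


Isp = Ve / g0 = 2250 / 9.81 = 229.4 s

229.4 s


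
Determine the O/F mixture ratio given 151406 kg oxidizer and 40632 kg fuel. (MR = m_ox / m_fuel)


MR = 151406 / 40632 = 3.73

3.73


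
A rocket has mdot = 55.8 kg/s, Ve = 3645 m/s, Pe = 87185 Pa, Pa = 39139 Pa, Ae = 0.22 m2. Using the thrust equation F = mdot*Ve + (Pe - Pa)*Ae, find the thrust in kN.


F = 55.8 * 3645 + (87185 - 39139) * 0.22 = 213961.0 N = 214.0 kN

214.0 kN


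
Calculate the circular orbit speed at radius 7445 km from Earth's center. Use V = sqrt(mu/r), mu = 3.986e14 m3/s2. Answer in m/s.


V = sqrt(3.986e14 / 7445000) = 7317 m/s

7317 m/s


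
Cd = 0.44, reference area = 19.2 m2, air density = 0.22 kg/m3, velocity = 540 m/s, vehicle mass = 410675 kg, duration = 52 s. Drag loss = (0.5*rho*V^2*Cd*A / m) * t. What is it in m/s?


D = 0.5 * 0.22 * 540^2 * 0.44 * 19.2 = 270978.05 N
a = 270978.05 / 410675 = 0.6598 m/s2
dV = 0.6598 * 52 = 34.3 m/s

34.3 m/s


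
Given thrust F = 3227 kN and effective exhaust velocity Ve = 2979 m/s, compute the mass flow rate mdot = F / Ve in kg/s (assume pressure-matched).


mdot = F / Ve = 3227000 / 2979 = 1083.2 kg/s

1083.2 kg/s


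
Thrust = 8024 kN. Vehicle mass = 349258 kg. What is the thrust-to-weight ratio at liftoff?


TWR = 8024000 / (349258 * 9.81) = 2.34

2.34


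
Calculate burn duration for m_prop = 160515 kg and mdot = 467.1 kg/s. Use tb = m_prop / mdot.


tb = 160515 / 467.1 = 343.6 s

343.6 s


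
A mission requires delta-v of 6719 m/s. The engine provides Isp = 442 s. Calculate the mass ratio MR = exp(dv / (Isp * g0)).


Ve = 442 * 9.81 = 4336.02 m/s
MR = exp(6719 / 4336.02) = 4.709

4.709


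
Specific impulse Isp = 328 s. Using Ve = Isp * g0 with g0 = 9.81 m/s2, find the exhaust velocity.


Ve = Isp * g0 = 328 * 9.81 = 3217.7 m/s

3217.7 m/s


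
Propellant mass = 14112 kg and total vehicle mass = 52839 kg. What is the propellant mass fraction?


PMF = 14112 / 52839 = 0.267

0.267


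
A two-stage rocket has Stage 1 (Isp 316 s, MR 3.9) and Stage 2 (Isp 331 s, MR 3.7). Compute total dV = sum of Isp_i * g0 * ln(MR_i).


dV1 = 316 * 9.81 * ln(3.9) = 4219.0 m/s
dV2 = 331 * 9.81 * ln(3.7) = 4248.3 m/s
Total dV = 4219.0 + 4248.3 = 8467.3 m/s ~ 8467 m/s

8467 m/s


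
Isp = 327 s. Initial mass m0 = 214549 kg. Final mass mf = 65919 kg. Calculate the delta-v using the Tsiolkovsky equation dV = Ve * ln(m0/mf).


Ve = 327 * 9.81 = 3207.87 m/s
dV = 3207.87 * ln(214549/65919) = 3786 m/s

3786 m/s


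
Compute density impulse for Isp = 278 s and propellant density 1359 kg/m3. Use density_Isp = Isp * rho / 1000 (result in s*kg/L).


rho*Isp = 278 * 1359 / 1000 = 378 s*kg/L

378 s*kg/L


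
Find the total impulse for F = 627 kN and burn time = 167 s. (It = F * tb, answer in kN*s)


It = 627 * 167 = 104709 kN*s

104709 kN*s


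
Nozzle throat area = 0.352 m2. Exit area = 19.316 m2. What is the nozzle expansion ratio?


AR = 19.316 / 0.352 = 54.9

54.9


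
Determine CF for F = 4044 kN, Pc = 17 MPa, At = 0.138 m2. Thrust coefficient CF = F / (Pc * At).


CF = 4044000 / (17e6 * 0.138) = 1.72

1.72


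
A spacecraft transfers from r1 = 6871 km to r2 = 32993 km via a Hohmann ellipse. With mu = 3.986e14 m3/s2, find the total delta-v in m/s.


V1 = sqrt(mu/r1) = 7616.56 m/s
dV1 = V1*(sqrt(2*r2/(r1+r2)) - 1) = 2182.72 m/s
V2 = sqrt(mu/r2) = 3475.82 m/s
dV2 = V2*(1 - sqrt(2*r1/(r1+r2))) = 1435.06 m/s
Total dV = 3618 m/s

3618 m/s


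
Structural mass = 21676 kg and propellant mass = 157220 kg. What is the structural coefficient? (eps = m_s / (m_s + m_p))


eps = 21676 / (21676 + 157220) = 0.1212

0.1212


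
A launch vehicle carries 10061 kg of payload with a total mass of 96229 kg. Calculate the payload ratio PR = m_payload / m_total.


PR = 10061 / 96229 = 0.1046

0.1046


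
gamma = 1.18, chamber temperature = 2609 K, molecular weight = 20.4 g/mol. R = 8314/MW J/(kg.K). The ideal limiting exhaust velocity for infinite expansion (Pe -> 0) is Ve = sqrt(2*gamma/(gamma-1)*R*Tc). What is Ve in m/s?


R = 8314 / 20.4 = 407.55 J/(kg.K)
Ve = sqrt(2 * 1.18 / (1.18 - 1) * 407.55 * 2609) = 3734 m/s

3734 m/s


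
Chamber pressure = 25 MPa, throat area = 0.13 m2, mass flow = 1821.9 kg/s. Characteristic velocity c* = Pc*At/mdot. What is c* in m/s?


c* = 25e6 * 0.13 / 1821.9 = 1784 m/s

1784 m/s


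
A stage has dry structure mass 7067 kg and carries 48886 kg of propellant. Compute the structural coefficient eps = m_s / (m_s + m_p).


eps = 7067 / (7067 + 48886) = 0.1263

0.1263


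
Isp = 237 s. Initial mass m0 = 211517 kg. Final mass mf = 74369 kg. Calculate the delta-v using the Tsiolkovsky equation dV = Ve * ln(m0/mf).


Ve = 237 * 9.81 = 2324.97 m/s
dV = 2324.97 * ln(211517/74369) = 2430 m/s

2430 m/s


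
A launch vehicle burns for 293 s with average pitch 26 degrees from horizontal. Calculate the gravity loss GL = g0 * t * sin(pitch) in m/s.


GL = 9.81 * 293 * sin(26 deg) = 1260 m/s

1260 m/s


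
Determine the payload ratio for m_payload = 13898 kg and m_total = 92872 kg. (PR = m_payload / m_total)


PR = 13898 / 92872 = 0.1496

0.1496


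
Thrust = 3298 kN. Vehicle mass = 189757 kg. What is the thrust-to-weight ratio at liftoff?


TWR = 3298000 / (189757 * 9.81) = 1.77

1.77


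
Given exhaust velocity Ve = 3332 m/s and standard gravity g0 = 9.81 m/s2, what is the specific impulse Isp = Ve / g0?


Isp = Ve / g0 = 3332 / 9.81 = 339.7 s

339.7 s


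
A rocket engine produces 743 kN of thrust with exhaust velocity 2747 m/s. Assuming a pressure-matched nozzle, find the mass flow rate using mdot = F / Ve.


mdot = F / Ve = 743000 / 2747 = 270.5 kg/s

270.5 kg/s


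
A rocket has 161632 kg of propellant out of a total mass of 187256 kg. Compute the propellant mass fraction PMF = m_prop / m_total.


PMF = 161632 / 187256 = 0.863

0.863


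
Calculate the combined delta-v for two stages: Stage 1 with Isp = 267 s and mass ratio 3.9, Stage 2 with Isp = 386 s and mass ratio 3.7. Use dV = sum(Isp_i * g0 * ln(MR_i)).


dV1 = 267 * 9.81 * ln(3.9) = 3564.8 m/s
dV2 = 386 * 9.81 * ln(3.7) = 4954.2 m/s
Total dV = 3564.8 + 4954.2 = 8519.0 m/s ~ 8519 m/s

8519 m/s


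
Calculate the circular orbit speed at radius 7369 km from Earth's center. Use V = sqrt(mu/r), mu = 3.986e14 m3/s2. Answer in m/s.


V = sqrt(3.986e14 / 7369000) = 7355 m/s

7355 m/s


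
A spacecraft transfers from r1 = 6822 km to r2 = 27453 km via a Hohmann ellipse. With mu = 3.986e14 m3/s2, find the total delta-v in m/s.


V1 = sqrt(mu/r1) = 7643.86 m/s
dV1 = V1*(sqrt(2*r2/(r1+r2)) - 1) = 2030.76 m/s
V2 = sqrt(mu/r2) = 3810.43 m/s
dV2 = V2*(1 - sqrt(2*r1/(r1+r2))) = 1406.31 m/s
Total dV = 3437 m/s

3437 m/s


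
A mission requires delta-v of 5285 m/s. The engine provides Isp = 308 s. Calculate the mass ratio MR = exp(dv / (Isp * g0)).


Ve = 308 * 9.81 = 3021.48 m/s
MR = exp(5285 / 3021.48) = 5.75

5.75


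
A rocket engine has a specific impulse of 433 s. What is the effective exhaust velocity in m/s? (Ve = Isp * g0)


Ve = Isp * g0 = 433 * 9.81 = 4247.7 m/s

4247.7 m/s


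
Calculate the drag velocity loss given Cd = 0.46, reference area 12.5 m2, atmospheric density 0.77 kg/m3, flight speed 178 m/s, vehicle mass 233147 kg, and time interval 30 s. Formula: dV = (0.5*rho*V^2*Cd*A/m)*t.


D = 0.5 * 0.77 * 178^2 * 0.46 * 12.5 = 70140.46 N
a = 70140.46 / 233147 = 0.3008 m/s2
dV = 0.3008 * 30 = 9.0 m/s

9.0 m/s


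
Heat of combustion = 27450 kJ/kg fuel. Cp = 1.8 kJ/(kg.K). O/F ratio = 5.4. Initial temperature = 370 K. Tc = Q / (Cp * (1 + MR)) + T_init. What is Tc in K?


Tc = 27450 / (1.8 * (1 + 5.4)) + 370 = 2753 K

2753 K


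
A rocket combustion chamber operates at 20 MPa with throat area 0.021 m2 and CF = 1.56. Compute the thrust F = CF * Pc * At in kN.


F = 1.56 * 20e6 * 0.021 = 655200.0 N = 655.2 kN

655.2 kN


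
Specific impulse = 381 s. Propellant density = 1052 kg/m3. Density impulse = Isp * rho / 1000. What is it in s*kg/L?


rho*Isp = 381 * 1052 / 1000 = 401 s*kg/L

401 s*kg/L


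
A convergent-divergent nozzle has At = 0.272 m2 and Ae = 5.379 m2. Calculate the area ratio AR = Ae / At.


AR = 5.379 / 0.272 = 19.8

19.8


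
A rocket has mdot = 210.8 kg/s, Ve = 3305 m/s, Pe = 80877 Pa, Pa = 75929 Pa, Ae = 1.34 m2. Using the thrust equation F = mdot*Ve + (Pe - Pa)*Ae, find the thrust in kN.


F = 210.8 * 3305 + (80877 - 75929) * 1.34 = 703324.0 N = 703.3 kN

703.3 kN


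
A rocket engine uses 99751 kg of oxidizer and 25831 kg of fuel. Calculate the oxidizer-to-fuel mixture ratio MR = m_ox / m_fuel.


MR = 99751 / 25831 = 3.86

3.86


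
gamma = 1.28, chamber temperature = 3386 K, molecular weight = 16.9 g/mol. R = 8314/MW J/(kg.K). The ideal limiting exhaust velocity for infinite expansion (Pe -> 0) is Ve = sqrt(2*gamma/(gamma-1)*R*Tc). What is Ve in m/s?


R = 8314 / 16.9 = 491.95 J/(kg.K)
Ve = sqrt(2 * 1.28 / (1.28 - 1) * 491.95 * 3386) = 3903 m/s

3903 m/s


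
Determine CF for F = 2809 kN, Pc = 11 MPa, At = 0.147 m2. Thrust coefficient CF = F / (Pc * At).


CF = 2809000 / (11e6 * 0.147) = 1.74

1.74


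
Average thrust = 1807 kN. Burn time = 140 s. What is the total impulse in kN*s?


It = 1807 * 140 = 252980 kN*s

252980 kN*s


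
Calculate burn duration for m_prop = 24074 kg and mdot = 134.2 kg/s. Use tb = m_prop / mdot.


tb = 24074 / 134.2 = 179.4 s

179.4 s


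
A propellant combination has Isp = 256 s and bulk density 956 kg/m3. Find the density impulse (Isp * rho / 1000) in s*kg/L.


rho*Isp = 256 * 956 / 1000 = 245 s*kg/L

245 s*kg/L


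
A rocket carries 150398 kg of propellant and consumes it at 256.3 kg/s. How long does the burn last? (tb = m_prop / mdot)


tb = 150398 / 256.3 = 586.8 s

586.8 s


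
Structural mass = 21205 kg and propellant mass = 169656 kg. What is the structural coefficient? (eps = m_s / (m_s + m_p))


eps = 21205 / (21205 + 169656) = 0.1111

0.1111


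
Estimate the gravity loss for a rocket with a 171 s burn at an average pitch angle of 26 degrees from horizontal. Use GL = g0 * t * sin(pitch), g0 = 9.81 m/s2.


GL = 9.81 * 171 * sin(26 deg) = 735 m/s

735 m/s


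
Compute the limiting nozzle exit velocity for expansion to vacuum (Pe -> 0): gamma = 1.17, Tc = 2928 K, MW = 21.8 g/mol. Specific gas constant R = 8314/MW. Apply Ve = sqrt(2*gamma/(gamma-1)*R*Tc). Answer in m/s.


R = 8314 / 21.8 = 381.38 J/(kg.K)
Ve = sqrt(2 * 1.17 / (1.17 - 1) * 381.38 * 2928) = 3921 m/s

3921 m/s


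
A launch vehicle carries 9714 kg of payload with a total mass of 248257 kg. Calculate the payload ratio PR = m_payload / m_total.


PR = 9714 / 248257 = 0.0391

0.0391


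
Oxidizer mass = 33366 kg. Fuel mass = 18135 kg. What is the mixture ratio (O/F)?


MR = 33366 / 18135 = 1.84

1.84


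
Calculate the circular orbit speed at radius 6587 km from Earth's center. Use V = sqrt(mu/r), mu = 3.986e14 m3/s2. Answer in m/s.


V = sqrt(3.986e14 / 6587000) = 7779 m/s

7779 m/s


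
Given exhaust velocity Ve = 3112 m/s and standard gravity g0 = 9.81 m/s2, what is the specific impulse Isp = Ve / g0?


Isp = Ve / g0 = 3112 / 9.81 = 317.2 s

317.2 s


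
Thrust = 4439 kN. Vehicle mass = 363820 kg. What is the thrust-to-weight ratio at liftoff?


TWR = 4439000 / (363820 * 9.81) = 1.24

1.24


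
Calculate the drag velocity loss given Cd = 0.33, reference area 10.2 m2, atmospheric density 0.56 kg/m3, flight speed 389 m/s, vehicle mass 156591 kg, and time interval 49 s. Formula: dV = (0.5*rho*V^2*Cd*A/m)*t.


D = 0.5 * 0.56 * 389^2 * 0.33 * 10.2 = 142617.02 N
a = 142617.02 / 156591 = 0.9108 m/s2
dV = 0.9108 * 49 = 44.6 m/s

44.6 m/s


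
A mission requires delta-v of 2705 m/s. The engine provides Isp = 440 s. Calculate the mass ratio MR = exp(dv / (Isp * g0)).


Ve = 440 * 9.81 = 4316.4 m/s
MR = exp(2705 / 4316.4) = 1.871

1.871


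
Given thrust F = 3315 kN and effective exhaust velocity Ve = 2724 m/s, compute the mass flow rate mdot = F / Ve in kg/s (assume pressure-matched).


mdot = F / Ve = 3315000 / 2724 = 1217.0 kg/s

1217.0 kg/s
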